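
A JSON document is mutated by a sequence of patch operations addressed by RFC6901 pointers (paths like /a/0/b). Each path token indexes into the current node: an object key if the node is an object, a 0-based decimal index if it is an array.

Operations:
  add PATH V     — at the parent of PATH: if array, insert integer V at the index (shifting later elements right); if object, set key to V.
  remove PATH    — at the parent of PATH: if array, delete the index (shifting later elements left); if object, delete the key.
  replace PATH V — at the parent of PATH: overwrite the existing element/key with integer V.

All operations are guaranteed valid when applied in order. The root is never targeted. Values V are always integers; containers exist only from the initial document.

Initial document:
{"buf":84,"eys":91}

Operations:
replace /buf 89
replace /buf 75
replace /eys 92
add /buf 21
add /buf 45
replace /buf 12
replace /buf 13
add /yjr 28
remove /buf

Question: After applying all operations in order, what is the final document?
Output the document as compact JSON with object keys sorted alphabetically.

Answer: {"eys":92,"yjr":28}

Derivation:
After op 1 (replace /buf 89): {"buf":89,"eys":91}
After op 2 (replace /buf 75): {"buf":75,"eys":91}
After op 3 (replace /eys 92): {"buf":75,"eys":92}
After op 4 (add /buf 21): {"buf":21,"eys":92}
After op 5 (add /buf 45): {"buf":45,"eys":92}
After op 6 (replace /buf 12): {"buf":12,"eys":92}
After op 7 (replace /buf 13): {"buf":13,"eys":92}
After op 8 (add /yjr 28): {"buf":13,"eys":92,"yjr":28}
After op 9 (remove /buf): {"eys":92,"yjr":28}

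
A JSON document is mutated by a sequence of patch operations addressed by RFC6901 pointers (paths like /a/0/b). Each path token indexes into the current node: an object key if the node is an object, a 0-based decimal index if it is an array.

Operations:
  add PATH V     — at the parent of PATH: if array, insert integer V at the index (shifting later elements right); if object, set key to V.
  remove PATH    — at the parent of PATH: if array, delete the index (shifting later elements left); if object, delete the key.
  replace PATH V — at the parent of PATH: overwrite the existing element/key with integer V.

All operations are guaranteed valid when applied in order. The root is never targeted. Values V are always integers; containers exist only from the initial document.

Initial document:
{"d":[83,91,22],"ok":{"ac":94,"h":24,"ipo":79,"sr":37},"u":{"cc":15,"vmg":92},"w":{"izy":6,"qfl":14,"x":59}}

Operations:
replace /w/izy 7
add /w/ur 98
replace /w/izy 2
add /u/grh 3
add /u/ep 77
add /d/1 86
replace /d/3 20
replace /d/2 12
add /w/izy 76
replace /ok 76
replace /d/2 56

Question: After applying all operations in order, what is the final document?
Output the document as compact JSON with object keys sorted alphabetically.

After op 1 (replace /w/izy 7): {"d":[83,91,22],"ok":{"ac":94,"h":24,"ipo":79,"sr":37},"u":{"cc":15,"vmg":92},"w":{"izy":7,"qfl":14,"x":59}}
After op 2 (add /w/ur 98): {"d":[83,91,22],"ok":{"ac":94,"h":24,"ipo":79,"sr":37},"u":{"cc":15,"vmg":92},"w":{"izy":7,"qfl":14,"ur":98,"x":59}}
After op 3 (replace /w/izy 2): {"d":[83,91,22],"ok":{"ac":94,"h":24,"ipo":79,"sr":37},"u":{"cc":15,"vmg":92},"w":{"izy":2,"qfl":14,"ur":98,"x":59}}
After op 4 (add /u/grh 3): {"d":[83,91,22],"ok":{"ac":94,"h":24,"ipo":79,"sr":37},"u":{"cc":15,"grh":3,"vmg":92},"w":{"izy":2,"qfl":14,"ur":98,"x":59}}
After op 5 (add /u/ep 77): {"d":[83,91,22],"ok":{"ac":94,"h":24,"ipo":79,"sr":37},"u":{"cc":15,"ep":77,"grh":3,"vmg":92},"w":{"izy":2,"qfl":14,"ur":98,"x":59}}
After op 6 (add /d/1 86): {"d":[83,86,91,22],"ok":{"ac":94,"h":24,"ipo":79,"sr":37},"u":{"cc":15,"ep":77,"grh":3,"vmg":92},"w":{"izy":2,"qfl":14,"ur":98,"x":59}}
After op 7 (replace /d/3 20): {"d":[83,86,91,20],"ok":{"ac":94,"h":24,"ipo":79,"sr":37},"u":{"cc":15,"ep":77,"grh":3,"vmg":92},"w":{"izy":2,"qfl":14,"ur":98,"x":59}}
After op 8 (replace /d/2 12): {"d":[83,86,12,20],"ok":{"ac":94,"h":24,"ipo":79,"sr":37},"u":{"cc":15,"ep":77,"grh":3,"vmg":92},"w":{"izy":2,"qfl":14,"ur":98,"x":59}}
After op 9 (add /w/izy 76): {"d":[83,86,12,20],"ok":{"ac":94,"h":24,"ipo":79,"sr":37},"u":{"cc":15,"ep":77,"grh":3,"vmg":92},"w":{"izy":76,"qfl":14,"ur":98,"x":59}}
After op 10 (replace /ok 76): {"d":[83,86,12,20],"ok":76,"u":{"cc":15,"ep":77,"grh":3,"vmg":92},"w":{"izy":76,"qfl":14,"ur":98,"x":59}}
After op 11 (replace /d/2 56): {"d":[83,86,56,20],"ok":76,"u":{"cc":15,"ep":77,"grh":3,"vmg":92},"w":{"izy":76,"qfl":14,"ur":98,"x":59}}

Answer: {"d":[83,86,56,20],"ok":76,"u":{"cc":15,"ep":77,"grh":3,"vmg":92},"w":{"izy":76,"qfl":14,"ur":98,"x":59}}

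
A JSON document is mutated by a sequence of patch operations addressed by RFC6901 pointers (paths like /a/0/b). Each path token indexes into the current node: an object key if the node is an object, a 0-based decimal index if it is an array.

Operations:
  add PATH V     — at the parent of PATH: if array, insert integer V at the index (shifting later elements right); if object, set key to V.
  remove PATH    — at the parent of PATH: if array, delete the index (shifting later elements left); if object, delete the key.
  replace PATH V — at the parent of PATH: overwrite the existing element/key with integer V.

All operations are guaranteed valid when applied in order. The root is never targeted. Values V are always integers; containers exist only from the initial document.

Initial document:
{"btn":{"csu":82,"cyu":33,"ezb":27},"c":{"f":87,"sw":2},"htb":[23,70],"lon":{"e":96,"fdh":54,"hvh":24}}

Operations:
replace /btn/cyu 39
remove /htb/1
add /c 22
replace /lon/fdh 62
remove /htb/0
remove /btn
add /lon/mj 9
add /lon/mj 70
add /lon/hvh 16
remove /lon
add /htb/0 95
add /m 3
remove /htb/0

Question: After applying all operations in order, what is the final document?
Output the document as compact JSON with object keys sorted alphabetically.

After op 1 (replace /btn/cyu 39): {"btn":{"csu":82,"cyu":39,"ezb":27},"c":{"f":87,"sw":2},"htb":[23,70],"lon":{"e":96,"fdh":54,"hvh":24}}
After op 2 (remove /htb/1): {"btn":{"csu":82,"cyu":39,"ezb":27},"c":{"f":87,"sw":2},"htb":[23],"lon":{"e":96,"fdh":54,"hvh":24}}
After op 3 (add /c 22): {"btn":{"csu":82,"cyu":39,"ezb":27},"c":22,"htb":[23],"lon":{"e":96,"fdh":54,"hvh":24}}
After op 4 (replace /lon/fdh 62): {"btn":{"csu":82,"cyu":39,"ezb":27},"c":22,"htb":[23],"lon":{"e":96,"fdh":62,"hvh":24}}
After op 5 (remove /htb/0): {"btn":{"csu":82,"cyu":39,"ezb":27},"c":22,"htb":[],"lon":{"e":96,"fdh":62,"hvh":24}}
After op 6 (remove /btn): {"c":22,"htb":[],"lon":{"e":96,"fdh":62,"hvh":24}}
After op 7 (add /lon/mj 9): {"c":22,"htb":[],"lon":{"e":96,"fdh":62,"hvh":24,"mj":9}}
After op 8 (add /lon/mj 70): {"c":22,"htb":[],"lon":{"e":96,"fdh":62,"hvh":24,"mj":70}}
After op 9 (add /lon/hvh 16): {"c":22,"htb":[],"lon":{"e":96,"fdh":62,"hvh":16,"mj":70}}
After op 10 (remove /lon): {"c":22,"htb":[]}
After op 11 (add /htb/0 95): {"c":22,"htb":[95]}
After op 12 (add /m 3): {"c":22,"htb":[95],"m":3}
After op 13 (remove /htb/0): {"c":22,"htb":[],"m":3}

Answer: {"c":22,"htb":[],"m":3}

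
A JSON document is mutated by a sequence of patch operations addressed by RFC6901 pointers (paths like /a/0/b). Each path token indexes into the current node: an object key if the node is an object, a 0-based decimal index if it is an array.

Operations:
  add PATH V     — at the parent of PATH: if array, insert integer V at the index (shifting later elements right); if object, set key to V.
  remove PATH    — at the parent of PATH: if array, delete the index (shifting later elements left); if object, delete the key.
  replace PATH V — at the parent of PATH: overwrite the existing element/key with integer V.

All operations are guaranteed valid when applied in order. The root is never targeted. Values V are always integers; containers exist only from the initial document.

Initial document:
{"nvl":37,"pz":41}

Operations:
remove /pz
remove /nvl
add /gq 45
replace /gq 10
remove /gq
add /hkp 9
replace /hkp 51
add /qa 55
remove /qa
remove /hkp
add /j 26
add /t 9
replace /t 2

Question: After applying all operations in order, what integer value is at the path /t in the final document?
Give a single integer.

After op 1 (remove /pz): {"nvl":37}
After op 2 (remove /nvl): {}
After op 3 (add /gq 45): {"gq":45}
After op 4 (replace /gq 10): {"gq":10}
After op 5 (remove /gq): {}
After op 6 (add /hkp 9): {"hkp":9}
After op 7 (replace /hkp 51): {"hkp":51}
After op 8 (add /qa 55): {"hkp":51,"qa":55}
After op 9 (remove /qa): {"hkp":51}
After op 10 (remove /hkp): {}
After op 11 (add /j 26): {"j":26}
After op 12 (add /t 9): {"j":26,"t":9}
After op 13 (replace /t 2): {"j":26,"t":2}
Value at /t: 2

Answer: 2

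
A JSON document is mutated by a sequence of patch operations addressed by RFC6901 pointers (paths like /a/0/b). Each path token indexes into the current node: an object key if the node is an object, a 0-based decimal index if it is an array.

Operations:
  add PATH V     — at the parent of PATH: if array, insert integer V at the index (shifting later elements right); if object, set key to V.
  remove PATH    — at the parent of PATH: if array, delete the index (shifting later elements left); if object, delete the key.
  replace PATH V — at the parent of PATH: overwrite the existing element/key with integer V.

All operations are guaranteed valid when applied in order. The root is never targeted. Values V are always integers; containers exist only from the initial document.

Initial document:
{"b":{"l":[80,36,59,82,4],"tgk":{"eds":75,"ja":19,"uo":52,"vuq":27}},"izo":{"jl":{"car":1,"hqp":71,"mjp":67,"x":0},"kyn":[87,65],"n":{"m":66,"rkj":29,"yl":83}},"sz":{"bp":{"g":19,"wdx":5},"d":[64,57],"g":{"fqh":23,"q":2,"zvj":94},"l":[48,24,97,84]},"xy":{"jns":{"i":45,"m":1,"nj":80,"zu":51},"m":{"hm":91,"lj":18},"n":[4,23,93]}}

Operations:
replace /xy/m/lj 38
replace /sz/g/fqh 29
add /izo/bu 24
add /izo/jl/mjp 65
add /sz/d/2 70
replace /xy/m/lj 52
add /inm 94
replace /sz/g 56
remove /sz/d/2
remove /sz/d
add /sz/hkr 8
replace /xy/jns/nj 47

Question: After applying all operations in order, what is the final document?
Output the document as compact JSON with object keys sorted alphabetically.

Answer: {"b":{"l":[80,36,59,82,4],"tgk":{"eds":75,"ja":19,"uo":52,"vuq":27}},"inm":94,"izo":{"bu":24,"jl":{"car":1,"hqp":71,"mjp":65,"x":0},"kyn":[87,65],"n":{"m":66,"rkj":29,"yl":83}},"sz":{"bp":{"g":19,"wdx":5},"g":56,"hkr":8,"l":[48,24,97,84]},"xy":{"jns":{"i":45,"m":1,"nj":47,"zu":51},"m":{"hm":91,"lj":52},"n":[4,23,93]}}

Derivation:
After op 1 (replace /xy/m/lj 38): {"b":{"l":[80,36,59,82,4],"tgk":{"eds":75,"ja":19,"uo":52,"vuq":27}},"izo":{"jl":{"car":1,"hqp":71,"mjp":67,"x":0},"kyn":[87,65],"n":{"m":66,"rkj":29,"yl":83}},"sz":{"bp":{"g":19,"wdx":5},"d":[64,57],"g":{"fqh":23,"q":2,"zvj":94},"l":[48,24,97,84]},"xy":{"jns":{"i":45,"m":1,"nj":80,"zu":51},"m":{"hm":91,"lj":38},"n":[4,23,93]}}
After op 2 (replace /sz/g/fqh 29): {"b":{"l":[80,36,59,82,4],"tgk":{"eds":75,"ja":19,"uo":52,"vuq":27}},"izo":{"jl":{"car":1,"hqp":71,"mjp":67,"x":0},"kyn":[87,65],"n":{"m":66,"rkj":29,"yl":83}},"sz":{"bp":{"g":19,"wdx":5},"d":[64,57],"g":{"fqh":29,"q":2,"zvj":94},"l":[48,24,97,84]},"xy":{"jns":{"i":45,"m":1,"nj":80,"zu":51},"m":{"hm":91,"lj":38},"n":[4,23,93]}}
After op 3 (add /izo/bu 24): {"b":{"l":[80,36,59,82,4],"tgk":{"eds":75,"ja":19,"uo":52,"vuq":27}},"izo":{"bu":24,"jl":{"car":1,"hqp":71,"mjp":67,"x":0},"kyn":[87,65],"n":{"m":66,"rkj":29,"yl":83}},"sz":{"bp":{"g":19,"wdx":5},"d":[64,57],"g":{"fqh":29,"q":2,"zvj":94},"l":[48,24,97,84]},"xy":{"jns":{"i":45,"m":1,"nj":80,"zu":51},"m":{"hm":91,"lj":38},"n":[4,23,93]}}
After op 4 (add /izo/jl/mjp 65): {"b":{"l":[80,36,59,82,4],"tgk":{"eds":75,"ja":19,"uo":52,"vuq":27}},"izo":{"bu":24,"jl":{"car":1,"hqp":71,"mjp":65,"x":0},"kyn":[87,65],"n":{"m":66,"rkj":29,"yl":83}},"sz":{"bp":{"g":19,"wdx":5},"d":[64,57],"g":{"fqh":29,"q":2,"zvj":94},"l":[48,24,97,84]},"xy":{"jns":{"i":45,"m":1,"nj":80,"zu":51},"m":{"hm":91,"lj":38},"n":[4,23,93]}}
After op 5 (add /sz/d/2 70): {"b":{"l":[80,36,59,82,4],"tgk":{"eds":75,"ja":19,"uo":52,"vuq":27}},"izo":{"bu":24,"jl":{"car":1,"hqp":71,"mjp":65,"x":0},"kyn":[87,65],"n":{"m":66,"rkj":29,"yl":83}},"sz":{"bp":{"g":19,"wdx":5},"d":[64,57,70],"g":{"fqh":29,"q":2,"zvj":94},"l":[48,24,97,84]},"xy":{"jns":{"i":45,"m":1,"nj":80,"zu":51},"m":{"hm":91,"lj":38},"n":[4,23,93]}}
After op 6 (replace /xy/m/lj 52): {"b":{"l":[80,36,59,82,4],"tgk":{"eds":75,"ja":19,"uo":52,"vuq":27}},"izo":{"bu":24,"jl":{"car":1,"hqp":71,"mjp":65,"x":0},"kyn":[87,65],"n":{"m":66,"rkj":29,"yl":83}},"sz":{"bp":{"g":19,"wdx":5},"d":[64,57,70],"g":{"fqh":29,"q":2,"zvj":94},"l":[48,24,97,84]},"xy":{"jns":{"i":45,"m":1,"nj":80,"zu":51},"m":{"hm":91,"lj":52},"n":[4,23,93]}}
After op 7 (add /inm 94): {"b":{"l":[80,36,59,82,4],"tgk":{"eds":75,"ja":19,"uo":52,"vuq":27}},"inm":94,"izo":{"bu":24,"jl":{"car":1,"hqp":71,"mjp":65,"x":0},"kyn":[87,65],"n":{"m":66,"rkj":29,"yl":83}},"sz":{"bp":{"g":19,"wdx":5},"d":[64,57,70],"g":{"fqh":29,"q":2,"zvj":94},"l":[48,24,97,84]},"xy":{"jns":{"i":45,"m":1,"nj":80,"zu":51},"m":{"hm":91,"lj":52},"n":[4,23,93]}}
After op 8 (replace /sz/g 56): {"b":{"l":[80,36,59,82,4],"tgk":{"eds":75,"ja":19,"uo":52,"vuq":27}},"inm":94,"izo":{"bu":24,"jl":{"car":1,"hqp":71,"mjp":65,"x":0},"kyn":[87,65],"n":{"m":66,"rkj":29,"yl":83}},"sz":{"bp":{"g":19,"wdx":5},"d":[64,57,70],"g":56,"l":[48,24,97,84]},"xy":{"jns":{"i":45,"m":1,"nj":80,"zu":51},"m":{"hm":91,"lj":52},"n":[4,23,93]}}
After op 9 (remove /sz/d/2): {"b":{"l":[80,36,59,82,4],"tgk":{"eds":75,"ja":19,"uo":52,"vuq":27}},"inm":94,"izo":{"bu":24,"jl":{"car":1,"hqp":71,"mjp":65,"x":0},"kyn":[87,65],"n":{"m":66,"rkj":29,"yl":83}},"sz":{"bp":{"g":19,"wdx":5},"d":[64,57],"g":56,"l":[48,24,97,84]},"xy":{"jns":{"i":45,"m":1,"nj":80,"zu":51},"m":{"hm":91,"lj":52},"n":[4,23,93]}}
After op 10 (remove /sz/d): {"b":{"l":[80,36,59,82,4],"tgk":{"eds":75,"ja":19,"uo":52,"vuq":27}},"inm":94,"izo":{"bu":24,"jl":{"car":1,"hqp":71,"mjp":65,"x":0},"kyn":[87,65],"n":{"m":66,"rkj":29,"yl":83}},"sz":{"bp":{"g":19,"wdx":5},"g":56,"l":[48,24,97,84]},"xy":{"jns":{"i":45,"m":1,"nj":80,"zu":51},"m":{"hm":91,"lj":52},"n":[4,23,93]}}
After op 11 (add /sz/hkr 8): {"b":{"l":[80,36,59,82,4],"tgk":{"eds":75,"ja":19,"uo":52,"vuq":27}},"inm":94,"izo":{"bu":24,"jl":{"car":1,"hqp":71,"mjp":65,"x":0},"kyn":[87,65],"n":{"m":66,"rkj":29,"yl":83}},"sz":{"bp":{"g":19,"wdx":5},"g":56,"hkr":8,"l":[48,24,97,84]},"xy":{"jns":{"i":45,"m":1,"nj":80,"zu":51},"m":{"hm":91,"lj":52},"n":[4,23,93]}}
After op 12 (replace /xy/jns/nj 47): {"b":{"l":[80,36,59,82,4],"tgk":{"eds":75,"ja":19,"uo":52,"vuq":27}},"inm":94,"izo":{"bu":24,"jl":{"car":1,"hqp":71,"mjp":65,"x":0},"kyn":[87,65],"n":{"m":66,"rkj":29,"yl":83}},"sz":{"bp":{"g":19,"wdx":5},"g":56,"hkr":8,"l":[48,24,97,84]},"xy":{"jns":{"i":45,"m":1,"nj":47,"zu":51},"m":{"hm":91,"lj":52},"n":[4,23,93]}}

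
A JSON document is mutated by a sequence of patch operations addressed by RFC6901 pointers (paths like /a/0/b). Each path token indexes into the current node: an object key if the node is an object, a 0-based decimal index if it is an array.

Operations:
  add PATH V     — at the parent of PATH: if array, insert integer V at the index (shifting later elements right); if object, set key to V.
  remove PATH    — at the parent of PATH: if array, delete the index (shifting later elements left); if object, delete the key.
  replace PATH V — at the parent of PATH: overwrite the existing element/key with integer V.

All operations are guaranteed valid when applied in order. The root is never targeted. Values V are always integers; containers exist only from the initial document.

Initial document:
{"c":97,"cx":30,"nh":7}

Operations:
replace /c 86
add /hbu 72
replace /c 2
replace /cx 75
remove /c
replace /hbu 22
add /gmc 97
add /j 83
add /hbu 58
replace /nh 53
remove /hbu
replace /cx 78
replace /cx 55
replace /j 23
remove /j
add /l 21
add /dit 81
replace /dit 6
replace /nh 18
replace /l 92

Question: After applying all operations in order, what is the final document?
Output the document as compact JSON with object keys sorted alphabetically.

Answer: {"cx":55,"dit":6,"gmc":97,"l":92,"nh":18}

Derivation:
After op 1 (replace /c 86): {"c":86,"cx":30,"nh":7}
After op 2 (add /hbu 72): {"c":86,"cx":30,"hbu":72,"nh":7}
After op 3 (replace /c 2): {"c":2,"cx":30,"hbu":72,"nh":7}
After op 4 (replace /cx 75): {"c":2,"cx":75,"hbu":72,"nh":7}
After op 5 (remove /c): {"cx":75,"hbu":72,"nh":7}
After op 6 (replace /hbu 22): {"cx":75,"hbu":22,"nh":7}
After op 7 (add /gmc 97): {"cx":75,"gmc":97,"hbu":22,"nh":7}
After op 8 (add /j 83): {"cx":75,"gmc":97,"hbu":22,"j":83,"nh":7}
After op 9 (add /hbu 58): {"cx":75,"gmc":97,"hbu":58,"j":83,"nh":7}
After op 10 (replace /nh 53): {"cx":75,"gmc":97,"hbu":58,"j":83,"nh":53}
After op 11 (remove /hbu): {"cx":75,"gmc":97,"j":83,"nh":53}
After op 12 (replace /cx 78): {"cx":78,"gmc":97,"j":83,"nh":53}
After op 13 (replace /cx 55): {"cx":55,"gmc":97,"j":83,"nh":53}
After op 14 (replace /j 23): {"cx":55,"gmc":97,"j":23,"nh":53}
After op 15 (remove /j): {"cx":55,"gmc":97,"nh":53}
After op 16 (add /l 21): {"cx":55,"gmc":97,"l":21,"nh":53}
After op 17 (add /dit 81): {"cx":55,"dit":81,"gmc":97,"l":21,"nh":53}
After op 18 (replace /dit 6): {"cx":55,"dit":6,"gmc":97,"l":21,"nh":53}
After op 19 (replace /nh 18): {"cx":55,"dit":6,"gmc":97,"l":21,"nh":18}
After op 20 (replace /l 92): {"cx":55,"dit":6,"gmc":97,"l":92,"nh":18}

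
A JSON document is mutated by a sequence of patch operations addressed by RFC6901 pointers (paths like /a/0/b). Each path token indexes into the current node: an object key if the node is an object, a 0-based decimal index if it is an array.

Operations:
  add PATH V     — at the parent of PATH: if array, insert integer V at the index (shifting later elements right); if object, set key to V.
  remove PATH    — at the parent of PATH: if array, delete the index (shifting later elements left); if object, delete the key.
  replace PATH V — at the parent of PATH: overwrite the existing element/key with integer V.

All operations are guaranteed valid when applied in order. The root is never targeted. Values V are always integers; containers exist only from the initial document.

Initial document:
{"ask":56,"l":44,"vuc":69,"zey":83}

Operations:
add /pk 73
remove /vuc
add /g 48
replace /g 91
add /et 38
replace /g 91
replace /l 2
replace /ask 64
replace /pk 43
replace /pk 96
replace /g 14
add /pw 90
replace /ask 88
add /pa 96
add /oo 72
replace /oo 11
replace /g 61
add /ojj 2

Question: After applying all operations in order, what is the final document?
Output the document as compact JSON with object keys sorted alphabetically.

Answer: {"ask":88,"et":38,"g":61,"l":2,"ojj":2,"oo":11,"pa":96,"pk":96,"pw":90,"zey":83}

Derivation:
After op 1 (add /pk 73): {"ask":56,"l":44,"pk":73,"vuc":69,"zey":83}
After op 2 (remove /vuc): {"ask":56,"l":44,"pk":73,"zey":83}
After op 3 (add /g 48): {"ask":56,"g":48,"l":44,"pk":73,"zey":83}
After op 4 (replace /g 91): {"ask":56,"g":91,"l":44,"pk":73,"zey":83}
After op 5 (add /et 38): {"ask":56,"et":38,"g":91,"l":44,"pk":73,"zey":83}
After op 6 (replace /g 91): {"ask":56,"et":38,"g":91,"l":44,"pk":73,"zey":83}
After op 7 (replace /l 2): {"ask":56,"et":38,"g":91,"l":2,"pk":73,"zey":83}
After op 8 (replace /ask 64): {"ask":64,"et":38,"g":91,"l":2,"pk":73,"zey":83}
After op 9 (replace /pk 43): {"ask":64,"et":38,"g":91,"l":2,"pk":43,"zey":83}
After op 10 (replace /pk 96): {"ask":64,"et":38,"g":91,"l":2,"pk":96,"zey":83}
After op 11 (replace /g 14): {"ask":64,"et":38,"g":14,"l":2,"pk":96,"zey":83}
After op 12 (add /pw 90): {"ask":64,"et":38,"g":14,"l":2,"pk":96,"pw":90,"zey":83}
After op 13 (replace /ask 88): {"ask":88,"et":38,"g":14,"l":2,"pk":96,"pw":90,"zey":83}
After op 14 (add /pa 96): {"ask":88,"et":38,"g":14,"l":2,"pa":96,"pk":96,"pw":90,"zey":83}
After op 15 (add /oo 72): {"ask":88,"et":38,"g":14,"l":2,"oo":72,"pa":96,"pk":96,"pw":90,"zey":83}
After op 16 (replace /oo 11): {"ask":88,"et":38,"g":14,"l":2,"oo":11,"pa":96,"pk":96,"pw":90,"zey":83}
After op 17 (replace /g 61): {"ask":88,"et":38,"g":61,"l":2,"oo":11,"pa":96,"pk":96,"pw":90,"zey":83}
After op 18 (add /ojj 2): {"ask":88,"et":38,"g":61,"l":2,"ojj":2,"oo":11,"pa":96,"pk":96,"pw":90,"zey":83}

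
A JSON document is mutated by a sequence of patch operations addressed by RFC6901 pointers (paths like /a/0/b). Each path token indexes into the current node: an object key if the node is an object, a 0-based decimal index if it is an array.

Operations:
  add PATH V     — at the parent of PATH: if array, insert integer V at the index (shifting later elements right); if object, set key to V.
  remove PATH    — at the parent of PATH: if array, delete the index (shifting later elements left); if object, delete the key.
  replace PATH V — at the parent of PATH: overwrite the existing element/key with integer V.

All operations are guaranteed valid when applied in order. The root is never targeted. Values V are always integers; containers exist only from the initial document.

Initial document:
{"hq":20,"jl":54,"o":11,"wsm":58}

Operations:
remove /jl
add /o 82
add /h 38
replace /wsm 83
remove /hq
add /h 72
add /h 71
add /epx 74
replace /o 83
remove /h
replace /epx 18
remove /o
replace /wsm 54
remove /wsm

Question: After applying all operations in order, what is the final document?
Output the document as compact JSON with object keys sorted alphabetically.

After op 1 (remove /jl): {"hq":20,"o":11,"wsm":58}
After op 2 (add /o 82): {"hq":20,"o":82,"wsm":58}
After op 3 (add /h 38): {"h":38,"hq":20,"o":82,"wsm":58}
After op 4 (replace /wsm 83): {"h":38,"hq":20,"o":82,"wsm":83}
After op 5 (remove /hq): {"h":38,"o":82,"wsm":83}
After op 6 (add /h 72): {"h":72,"o":82,"wsm":83}
After op 7 (add /h 71): {"h":71,"o":82,"wsm":83}
After op 8 (add /epx 74): {"epx":74,"h":71,"o":82,"wsm":83}
After op 9 (replace /o 83): {"epx":74,"h":71,"o":83,"wsm":83}
After op 10 (remove /h): {"epx":74,"o":83,"wsm":83}
After op 11 (replace /epx 18): {"epx":18,"o":83,"wsm":83}
After op 12 (remove /o): {"epx":18,"wsm":83}
After op 13 (replace /wsm 54): {"epx":18,"wsm":54}
After op 14 (remove /wsm): {"epx":18}

Answer: {"epx":18}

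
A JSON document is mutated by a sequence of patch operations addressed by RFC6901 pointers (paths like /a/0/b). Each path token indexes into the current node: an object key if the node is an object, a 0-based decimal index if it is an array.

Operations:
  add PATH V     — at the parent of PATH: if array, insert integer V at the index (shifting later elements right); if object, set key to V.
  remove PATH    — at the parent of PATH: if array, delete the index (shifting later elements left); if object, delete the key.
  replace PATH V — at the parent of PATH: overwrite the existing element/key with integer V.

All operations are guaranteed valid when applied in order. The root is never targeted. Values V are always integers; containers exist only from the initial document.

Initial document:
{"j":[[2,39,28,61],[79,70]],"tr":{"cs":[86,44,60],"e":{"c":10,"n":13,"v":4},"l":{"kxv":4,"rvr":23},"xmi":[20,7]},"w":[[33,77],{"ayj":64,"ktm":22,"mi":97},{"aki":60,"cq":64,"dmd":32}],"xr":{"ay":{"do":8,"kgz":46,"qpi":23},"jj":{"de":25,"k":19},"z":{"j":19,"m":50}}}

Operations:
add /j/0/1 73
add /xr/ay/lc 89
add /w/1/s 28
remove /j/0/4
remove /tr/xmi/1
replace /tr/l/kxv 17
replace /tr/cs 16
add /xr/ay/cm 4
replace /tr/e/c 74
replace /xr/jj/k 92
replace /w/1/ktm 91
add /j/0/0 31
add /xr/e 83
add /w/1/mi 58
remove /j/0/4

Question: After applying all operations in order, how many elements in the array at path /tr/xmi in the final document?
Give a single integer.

Answer: 1

Derivation:
After op 1 (add /j/0/1 73): {"j":[[2,73,39,28,61],[79,70]],"tr":{"cs":[86,44,60],"e":{"c":10,"n":13,"v":4},"l":{"kxv":4,"rvr":23},"xmi":[20,7]},"w":[[33,77],{"ayj":64,"ktm":22,"mi":97},{"aki":60,"cq":64,"dmd":32}],"xr":{"ay":{"do":8,"kgz":46,"qpi":23},"jj":{"de":25,"k":19},"z":{"j":19,"m":50}}}
After op 2 (add /xr/ay/lc 89): {"j":[[2,73,39,28,61],[79,70]],"tr":{"cs":[86,44,60],"e":{"c":10,"n":13,"v":4},"l":{"kxv":4,"rvr":23},"xmi":[20,7]},"w":[[33,77],{"ayj":64,"ktm":22,"mi":97},{"aki":60,"cq":64,"dmd":32}],"xr":{"ay":{"do":8,"kgz":46,"lc":89,"qpi":23},"jj":{"de":25,"k":19},"z":{"j":19,"m":50}}}
After op 3 (add /w/1/s 28): {"j":[[2,73,39,28,61],[79,70]],"tr":{"cs":[86,44,60],"e":{"c":10,"n":13,"v":4},"l":{"kxv":4,"rvr":23},"xmi":[20,7]},"w":[[33,77],{"ayj":64,"ktm":22,"mi":97,"s":28},{"aki":60,"cq":64,"dmd":32}],"xr":{"ay":{"do":8,"kgz":46,"lc":89,"qpi":23},"jj":{"de":25,"k":19},"z":{"j":19,"m":50}}}
After op 4 (remove /j/0/4): {"j":[[2,73,39,28],[79,70]],"tr":{"cs":[86,44,60],"e":{"c":10,"n":13,"v":4},"l":{"kxv":4,"rvr":23},"xmi":[20,7]},"w":[[33,77],{"ayj":64,"ktm":22,"mi":97,"s":28},{"aki":60,"cq":64,"dmd":32}],"xr":{"ay":{"do":8,"kgz":46,"lc":89,"qpi":23},"jj":{"de":25,"k":19},"z":{"j":19,"m":50}}}
After op 5 (remove /tr/xmi/1): {"j":[[2,73,39,28],[79,70]],"tr":{"cs":[86,44,60],"e":{"c":10,"n":13,"v":4},"l":{"kxv":4,"rvr":23},"xmi":[20]},"w":[[33,77],{"ayj":64,"ktm":22,"mi":97,"s":28},{"aki":60,"cq":64,"dmd":32}],"xr":{"ay":{"do":8,"kgz":46,"lc":89,"qpi":23},"jj":{"de":25,"k":19},"z":{"j":19,"m":50}}}
After op 6 (replace /tr/l/kxv 17): {"j":[[2,73,39,28],[79,70]],"tr":{"cs":[86,44,60],"e":{"c":10,"n":13,"v":4},"l":{"kxv":17,"rvr":23},"xmi":[20]},"w":[[33,77],{"ayj":64,"ktm":22,"mi":97,"s":28},{"aki":60,"cq":64,"dmd":32}],"xr":{"ay":{"do":8,"kgz":46,"lc":89,"qpi":23},"jj":{"de":25,"k":19},"z":{"j":19,"m":50}}}
After op 7 (replace /tr/cs 16): {"j":[[2,73,39,28],[79,70]],"tr":{"cs":16,"e":{"c":10,"n":13,"v":4},"l":{"kxv":17,"rvr":23},"xmi":[20]},"w":[[33,77],{"ayj":64,"ktm":22,"mi":97,"s":28},{"aki":60,"cq":64,"dmd":32}],"xr":{"ay":{"do":8,"kgz":46,"lc":89,"qpi":23},"jj":{"de":25,"k":19},"z":{"j":19,"m":50}}}
After op 8 (add /xr/ay/cm 4): {"j":[[2,73,39,28],[79,70]],"tr":{"cs":16,"e":{"c":10,"n":13,"v":4},"l":{"kxv":17,"rvr":23},"xmi":[20]},"w":[[33,77],{"ayj":64,"ktm":22,"mi":97,"s":28},{"aki":60,"cq":64,"dmd":32}],"xr":{"ay":{"cm":4,"do":8,"kgz":46,"lc":89,"qpi":23},"jj":{"de":25,"k":19},"z":{"j":19,"m":50}}}
After op 9 (replace /tr/e/c 74): {"j":[[2,73,39,28],[79,70]],"tr":{"cs":16,"e":{"c":74,"n":13,"v":4},"l":{"kxv":17,"rvr":23},"xmi":[20]},"w":[[33,77],{"ayj":64,"ktm":22,"mi":97,"s":28},{"aki":60,"cq":64,"dmd":32}],"xr":{"ay":{"cm":4,"do":8,"kgz":46,"lc":89,"qpi":23},"jj":{"de":25,"k":19},"z":{"j":19,"m":50}}}
After op 10 (replace /xr/jj/k 92): {"j":[[2,73,39,28],[79,70]],"tr":{"cs":16,"e":{"c":74,"n":13,"v":4},"l":{"kxv":17,"rvr":23},"xmi":[20]},"w":[[33,77],{"ayj":64,"ktm":22,"mi":97,"s":28},{"aki":60,"cq":64,"dmd":32}],"xr":{"ay":{"cm":4,"do":8,"kgz":46,"lc":89,"qpi":23},"jj":{"de":25,"k":92},"z":{"j":19,"m":50}}}
After op 11 (replace /w/1/ktm 91): {"j":[[2,73,39,28],[79,70]],"tr":{"cs":16,"e":{"c":74,"n":13,"v":4},"l":{"kxv":17,"rvr":23},"xmi":[20]},"w":[[33,77],{"ayj":64,"ktm":91,"mi":97,"s":28},{"aki":60,"cq":64,"dmd":32}],"xr":{"ay":{"cm":4,"do":8,"kgz":46,"lc":89,"qpi":23},"jj":{"de":25,"k":92},"z":{"j":19,"m":50}}}
After op 12 (add /j/0/0 31): {"j":[[31,2,73,39,28],[79,70]],"tr":{"cs":16,"e":{"c":74,"n":13,"v":4},"l":{"kxv":17,"rvr":23},"xmi":[20]},"w":[[33,77],{"ayj":64,"ktm":91,"mi":97,"s":28},{"aki":60,"cq":64,"dmd":32}],"xr":{"ay":{"cm":4,"do":8,"kgz":46,"lc":89,"qpi":23},"jj":{"de":25,"k":92},"z":{"j":19,"m":50}}}
After op 13 (add /xr/e 83): {"j":[[31,2,73,39,28],[79,70]],"tr":{"cs":16,"e":{"c":74,"n":13,"v":4},"l":{"kxv":17,"rvr":23},"xmi":[20]},"w":[[33,77],{"ayj":64,"ktm":91,"mi":97,"s":28},{"aki":60,"cq":64,"dmd":32}],"xr":{"ay":{"cm":4,"do":8,"kgz":46,"lc":89,"qpi":23},"e":83,"jj":{"de":25,"k":92},"z":{"j":19,"m":50}}}
After op 14 (add /w/1/mi 58): {"j":[[31,2,73,39,28],[79,70]],"tr":{"cs":16,"e":{"c":74,"n":13,"v":4},"l":{"kxv":17,"rvr":23},"xmi":[20]},"w":[[33,77],{"ayj":64,"ktm":91,"mi":58,"s":28},{"aki":60,"cq":64,"dmd":32}],"xr":{"ay":{"cm":4,"do":8,"kgz":46,"lc":89,"qpi":23},"e":83,"jj":{"de":25,"k":92},"z":{"j":19,"m":50}}}
After op 15 (remove /j/0/4): {"j":[[31,2,73,39],[79,70]],"tr":{"cs":16,"e":{"c":74,"n":13,"v":4},"l":{"kxv":17,"rvr":23},"xmi":[20]},"w":[[33,77],{"ayj":64,"ktm":91,"mi":58,"s":28},{"aki":60,"cq":64,"dmd":32}],"xr":{"ay":{"cm":4,"do":8,"kgz":46,"lc":89,"qpi":23},"e":83,"jj":{"de":25,"k":92},"z":{"j":19,"m":50}}}
Size at path /tr/xmi: 1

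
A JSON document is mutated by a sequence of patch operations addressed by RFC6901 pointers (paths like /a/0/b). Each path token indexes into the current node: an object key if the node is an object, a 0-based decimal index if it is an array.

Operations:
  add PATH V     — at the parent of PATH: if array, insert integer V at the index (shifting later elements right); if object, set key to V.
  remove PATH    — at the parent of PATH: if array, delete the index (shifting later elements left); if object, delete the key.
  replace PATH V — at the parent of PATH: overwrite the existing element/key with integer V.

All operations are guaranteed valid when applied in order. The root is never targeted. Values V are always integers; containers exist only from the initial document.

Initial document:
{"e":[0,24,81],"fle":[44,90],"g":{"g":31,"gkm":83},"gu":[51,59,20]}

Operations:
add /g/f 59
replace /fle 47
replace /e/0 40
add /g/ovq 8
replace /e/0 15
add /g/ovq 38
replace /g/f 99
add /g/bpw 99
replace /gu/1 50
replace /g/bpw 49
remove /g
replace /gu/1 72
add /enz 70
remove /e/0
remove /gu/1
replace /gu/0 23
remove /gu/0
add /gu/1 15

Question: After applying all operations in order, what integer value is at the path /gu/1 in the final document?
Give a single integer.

Answer: 15

Derivation:
After op 1 (add /g/f 59): {"e":[0,24,81],"fle":[44,90],"g":{"f":59,"g":31,"gkm":83},"gu":[51,59,20]}
After op 2 (replace /fle 47): {"e":[0,24,81],"fle":47,"g":{"f":59,"g":31,"gkm":83},"gu":[51,59,20]}
After op 3 (replace /e/0 40): {"e":[40,24,81],"fle":47,"g":{"f":59,"g":31,"gkm":83},"gu":[51,59,20]}
After op 4 (add /g/ovq 8): {"e":[40,24,81],"fle":47,"g":{"f":59,"g":31,"gkm":83,"ovq":8},"gu":[51,59,20]}
After op 5 (replace /e/0 15): {"e":[15,24,81],"fle":47,"g":{"f":59,"g":31,"gkm":83,"ovq":8},"gu":[51,59,20]}
After op 6 (add /g/ovq 38): {"e":[15,24,81],"fle":47,"g":{"f":59,"g":31,"gkm":83,"ovq":38},"gu":[51,59,20]}
After op 7 (replace /g/f 99): {"e":[15,24,81],"fle":47,"g":{"f":99,"g":31,"gkm":83,"ovq":38},"gu":[51,59,20]}
After op 8 (add /g/bpw 99): {"e":[15,24,81],"fle":47,"g":{"bpw":99,"f":99,"g":31,"gkm":83,"ovq":38},"gu":[51,59,20]}
After op 9 (replace /gu/1 50): {"e":[15,24,81],"fle":47,"g":{"bpw":99,"f":99,"g":31,"gkm":83,"ovq":38},"gu":[51,50,20]}
After op 10 (replace /g/bpw 49): {"e":[15,24,81],"fle":47,"g":{"bpw":49,"f":99,"g":31,"gkm":83,"ovq":38},"gu":[51,50,20]}
After op 11 (remove /g): {"e":[15,24,81],"fle":47,"gu":[51,50,20]}
After op 12 (replace /gu/1 72): {"e":[15,24,81],"fle":47,"gu":[51,72,20]}
After op 13 (add /enz 70): {"e":[15,24,81],"enz":70,"fle":47,"gu":[51,72,20]}
After op 14 (remove /e/0): {"e":[24,81],"enz":70,"fle":47,"gu":[51,72,20]}
After op 15 (remove /gu/1): {"e":[24,81],"enz":70,"fle":47,"gu":[51,20]}
After op 16 (replace /gu/0 23): {"e":[24,81],"enz":70,"fle":47,"gu":[23,20]}
After op 17 (remove /gu/0): {"e":[24,81],"enz":70,"fle":47,"gu":[20]}
After op 18 (add /gu/1 15): {"e":[24,81],"enz":70,"fle":47,"gu":[20,15]}
Value at /gu/1: 15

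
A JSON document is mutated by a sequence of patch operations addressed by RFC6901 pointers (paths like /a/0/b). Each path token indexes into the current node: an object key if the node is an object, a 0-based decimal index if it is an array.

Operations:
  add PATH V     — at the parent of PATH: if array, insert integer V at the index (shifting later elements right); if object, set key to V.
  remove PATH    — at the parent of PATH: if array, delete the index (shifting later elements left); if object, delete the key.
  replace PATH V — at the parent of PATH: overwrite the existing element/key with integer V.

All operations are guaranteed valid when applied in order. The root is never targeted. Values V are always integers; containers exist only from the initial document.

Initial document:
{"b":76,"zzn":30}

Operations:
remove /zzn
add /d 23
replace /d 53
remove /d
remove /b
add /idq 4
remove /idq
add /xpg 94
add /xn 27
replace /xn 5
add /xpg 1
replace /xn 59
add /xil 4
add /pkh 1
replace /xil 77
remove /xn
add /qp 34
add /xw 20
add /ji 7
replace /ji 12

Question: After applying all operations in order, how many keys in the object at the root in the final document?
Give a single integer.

Answer: 6

Derivation:
After op 1 (remove /zzn): {"b":76}
After op 2 (add /d 23): {"b":76,"d":23}
After op 3 (replace /d 53): {"b":76,"d":53}
After op 4 (remove /d): {"b":76}
After op 5 (remove /b): {}
After op 6 (add /idq 4): {"idq":4}
After op 7 (remove /idq): {}
After op 8 (add /xpg 94): {"xpg":94}
After op 9 (add /xn 27): {"xn":27,"xpg":94}
After op 10 (replace /xn 5): {"xn":5,"xpg":94}
After op 11 (add /xpg 1): {"xn":5,"xpg":1}
After op 12 (replace /xn 59): {"xn":59,"xpg":1}
After op 13 (add /xil 4): {"xil":4,"xn":59,"xpg":1}
After op 14 (add /pkh 1): {"pkh":1,"xil":4,"xn":59,"xpg":1}
After op 15 (replace /xil 77): {"pkh":1,"xil":77,"xn":59,"xpg":1}
After op 16 (remove /xn): {"pkh":1,"xil":77,"xpg":1}
After op 17 (add /qp 34): {"pkh":1,"qp":34,"xil":77,"xpg":1}
After op 18 (add /xw 20): {"pkh":1,"qp":34,"xil":77,"xpg":1,"xw":20}
After op 19 (add /ji 7): {"ji":7,"pkh":1,"qp":34,"xil":77,"xpg":1,"xw":20}
After op 20 (replace /ji 12): {"ji":12,"pkh":1,"qp":34,"xil":77,"xpg":1,"xw":20}
Size at the root: 6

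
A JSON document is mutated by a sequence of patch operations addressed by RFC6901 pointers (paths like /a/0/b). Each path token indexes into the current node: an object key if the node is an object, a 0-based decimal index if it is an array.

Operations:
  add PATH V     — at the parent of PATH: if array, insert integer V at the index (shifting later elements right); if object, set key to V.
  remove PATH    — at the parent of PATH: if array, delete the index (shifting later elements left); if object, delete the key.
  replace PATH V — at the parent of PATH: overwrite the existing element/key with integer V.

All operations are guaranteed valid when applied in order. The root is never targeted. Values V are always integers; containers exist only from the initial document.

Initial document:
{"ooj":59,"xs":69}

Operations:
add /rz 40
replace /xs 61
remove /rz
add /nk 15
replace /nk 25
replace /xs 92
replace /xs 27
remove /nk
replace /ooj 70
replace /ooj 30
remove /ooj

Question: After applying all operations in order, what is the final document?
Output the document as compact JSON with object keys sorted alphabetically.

After op 1 (add /rz 40): {"ooj":59,"rz":40,"xs":69}
After op 2 (replace /xs 61): {"ooj":59,"rz":40,"xs":61}
After op 3 (remove /rz): {"ooj":59,"xs":61}
After op 4 (add /nk 15): {"nk":15,"ooj":59,"xs":61}
After op 5 (replace /nk 25): {"nk":25,"ooj":59,"xs":61}
After op 6 (replace /xs 92): {"nk":25,"ooj":59,"xs":92}
After op 7 (replace /xs 27): {"nk":25,"ooj":59,"xs":27}
After op 8 (remove /nk): {"ooj":59,"xs":27}
After op 9 (replace /ooj 70): {"ooj":70,"xs":27}
After op 10 (replace /ooj 30): {"ooj":30,"xs":27}
After op 11 (remove /ooj): {"xs":27}

Answer: {"xs":27}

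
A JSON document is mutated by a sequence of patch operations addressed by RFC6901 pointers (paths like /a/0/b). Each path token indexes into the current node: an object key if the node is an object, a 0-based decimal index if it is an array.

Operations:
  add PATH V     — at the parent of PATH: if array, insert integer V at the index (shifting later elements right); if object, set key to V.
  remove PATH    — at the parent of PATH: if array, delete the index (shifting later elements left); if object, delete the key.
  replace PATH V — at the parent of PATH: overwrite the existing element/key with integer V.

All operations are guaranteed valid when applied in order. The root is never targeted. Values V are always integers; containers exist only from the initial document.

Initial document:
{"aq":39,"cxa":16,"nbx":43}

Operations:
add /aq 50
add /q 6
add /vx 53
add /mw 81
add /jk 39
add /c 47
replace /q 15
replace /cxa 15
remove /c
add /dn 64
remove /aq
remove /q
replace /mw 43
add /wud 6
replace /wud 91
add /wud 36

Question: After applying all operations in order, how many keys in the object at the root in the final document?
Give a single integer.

After op 1 (add /aq 50): {"aq":50,"cxa":16,"nbx":43}
After op 2 (add /q 6): {"aq":50,"cxa":16,"nbx":43,"q":6}
After op 3 (add /vx 53): {"aq":50,"cxa":16,"nbx":43,"q":6,"vx":53}
After op 4 (add /mw 81): {"aq":50,"cxa":16,"mw":81,"nbx":43,"q":6,"vx":53}
After op 5 (add /jk 39): {"aq":50,"cxa":16,"jk":39,"mw":81,"nbx":43,"q":6,"vx":53}
After op 6 (add /c 47): {"aq":50,"c":47,"cxa":16,"jk":39,"mw":81,"nbx":43,"q":6,"vx":53}
After op 7 (replace /q 15): {"aq":50,"c":47,"cxa":16,"jk":39,"mw":81,"nbx":43,"q":15,"vx":53}
After op 8 (replace /cxa 15): {"aq":50,"c":47,"cxa":15,"jk":39,"mw":81,"nbx":43,"q":15,"vx":53}
After op 9 (remove /c): {"aq":50,"cxa":15,"jk":39,"mw":81,"nbx":43,"q":15,"vx":53}
After op 10 (add /dn 64): {"aq":50,"cxa":15,"dn":64,"jk":39,"mw":81,"nbx":43,"q":15,"vx":53}
After op 11 (remove /aq): {"cxa":15,"dn":64,"jk":39,"mw":81,"nbx":43,"q":15,"vx":53}
After op 12 (remove /q): {"cxa":15,"dn":64,"jk":39,"mw":81,"nbx":43,"vx":53}
After op 13 (replace /mw 43): {"cxa":15,"dn":64,"jk":39,"mw":43,"nbx":43,"vx":53}
After op 14 (add /wud 6): {"cxa":15,"dn":64,"jk":39,"mw":43,"nbx":43,"vx":53,"wud":6}
After op 15 (replace /wud 91): {"cxa":15,"dn":64,"jk":39,"mw":43,"nbx":43,"vx":53,"wud":91}
After op 16 (add /wud 36): {"cxa":15,"dn":64,"jk":39,"mw":43,"nbx":43,"vx":53,"wud":36}
Size at the root: 7

Answer: 7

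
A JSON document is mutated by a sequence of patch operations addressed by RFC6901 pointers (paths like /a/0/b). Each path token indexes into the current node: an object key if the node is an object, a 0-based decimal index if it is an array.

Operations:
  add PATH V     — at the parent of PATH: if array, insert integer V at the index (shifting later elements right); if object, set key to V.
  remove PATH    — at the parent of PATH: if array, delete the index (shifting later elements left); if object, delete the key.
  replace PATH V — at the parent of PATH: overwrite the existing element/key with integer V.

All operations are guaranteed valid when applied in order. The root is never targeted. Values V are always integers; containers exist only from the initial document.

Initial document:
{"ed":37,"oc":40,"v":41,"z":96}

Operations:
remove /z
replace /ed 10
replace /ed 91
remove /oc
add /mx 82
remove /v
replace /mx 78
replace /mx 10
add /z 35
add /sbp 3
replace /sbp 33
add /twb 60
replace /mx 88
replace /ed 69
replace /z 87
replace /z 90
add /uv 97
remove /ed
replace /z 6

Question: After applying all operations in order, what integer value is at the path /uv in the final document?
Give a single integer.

After op 1 (remove /z): {"ed":37,"oc":40,"v":41}
After op 2 (replace /ed 10): {"ed":10,"oc":40,"v":41}
After op 3 (replace /ed 91): {"ed":91,"oc":40,"v":41}
After op 4 (remove /oc): {"ed":91,"v":41}
After op 5 (add /mx 82): {"ed":91,"mx":82,"v":41}
After op 6 (remove /v): {"ed":91,"mx":82}
After op 7 (replace /mx 78): {"ed":91,"mx":78}
After op 8 (replace /mx 10): {"ed":91,"mx":10}
After op 9 (add /z 35): {"ed":91,"mx":10,"z":35}
After op 10 (add /sbp 3): {"ed":91,"mx":10,"sbp":3,"z":35}
After op 11 (replace /sbp 33): {"ed":91,"mx":10,"sbp":33,"z":35}
After op 12 (add /twb 60): {"ed":91,"mx":10,"sbp":33,"twb":60,"z":35}
After op 13 (replace /mx 88): {"ed":91,"mx":88,"sbp":33,"twb":60,"z":35}
After op 14 (replace /ed 69): {"ed":69,"mx":88,"sbp":33,"twb":60,"z":35}
After op 15 (replace /z 87): {"ed":69,"mx":88,"sbp":33,"twb":60,"z":87}
After op 16 (replace /z 90): {"ed":69,"mx":88,"sbp":33,"twb":60,"z":90}
After op 17 (add /uv 97): {"ed":69,"mx":88,"sbp":33,"twb":60,"uv":97,"z":90}
After op 18 (remove /ed): {"mx":88,"sbp":33,"twb":60,"uv":97,"z":90}
After op 19 (replace /z 6): {"mx":88,"sbp":33,"twb":60,"uv":97,"z":6}
Value at /uv: 97

Answer: 97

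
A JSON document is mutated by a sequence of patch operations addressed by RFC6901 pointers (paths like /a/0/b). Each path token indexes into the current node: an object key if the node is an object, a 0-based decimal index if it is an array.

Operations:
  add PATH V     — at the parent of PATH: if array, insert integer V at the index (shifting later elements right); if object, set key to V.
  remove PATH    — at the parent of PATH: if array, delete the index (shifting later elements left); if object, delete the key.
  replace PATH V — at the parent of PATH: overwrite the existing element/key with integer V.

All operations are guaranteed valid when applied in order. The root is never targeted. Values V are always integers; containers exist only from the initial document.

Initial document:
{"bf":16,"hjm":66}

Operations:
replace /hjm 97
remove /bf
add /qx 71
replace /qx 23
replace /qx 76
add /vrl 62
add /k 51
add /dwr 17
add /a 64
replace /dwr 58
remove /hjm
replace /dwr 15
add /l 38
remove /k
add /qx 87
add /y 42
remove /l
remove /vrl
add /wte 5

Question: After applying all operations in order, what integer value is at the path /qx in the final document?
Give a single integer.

After op 1 (replace /hjm 97): {"bf":16,"hjm":97}
After op 2 (remove /bf): {"hjm":97}
After op 3 (add /qx 71): {"hjm":97,"qx":71}
After op 4 (replace /qx 23): {"hjm":97,"qx":23}
After op 5 (replace /qx 76): {"hjm":97,"qx":76}
After op 6 (add /vrl 62): {"hjm":97,"qx":76,"vrl":62}
After op 7 (add /k 51): {"hjm":97,"k":51,"qx":76,"vrl":62}
After op 8 (add /dwr 17): {"dwr":17,"hjm":97,"k":51,"qx":76,"vrl":62}
After op 9 (add /a 64): {"a":64,"dwr":17,"hjm":97,"k":51,"qx":76,"vrl":62}
After op 10 (replace /dwr 58): {"a":64,"dwr":58,"hjm":97,"k":51,"qx":76,"vrl":62}
After op 11 (remove /hjm): {"a":64,"dwr":58,"k":51,"qx":76,"vrl":62}
After op 12 (replace /dwr 15): {"a":64,"dwr":15,"k":51,"qx":76,"vrl":62}
After op 13 (add /l 38): {"a":64,"dwr":15,"k":51,"l":38,"qx":76,"vrl":62}
After op 14 (remove /k): {"a":64,"dwr":15,"l":38,"qx":76,"vrl":62}
After op 15 (add /qx 87): {"a":64,"dwr":15,"l":38,"qx":87,"vrl":62}
After op 16 (add /y 42): {"a":64,"dwr":15,"l":38,"qx":87,"vrl":62,"y":42}
After op 17 (remove /l): {"a":64,"dwr":15,"qx":87,"vrl":62,"y":42}
After op 18 (remove /vrl): {"a":64,"dwr":15,"qx":87,"y":42}
After op 19 (add /wte 5): {"a":64,"dwr":15,"qx":87,"wte":5,"y":42}
Value at /qx: 87

Answer: 87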